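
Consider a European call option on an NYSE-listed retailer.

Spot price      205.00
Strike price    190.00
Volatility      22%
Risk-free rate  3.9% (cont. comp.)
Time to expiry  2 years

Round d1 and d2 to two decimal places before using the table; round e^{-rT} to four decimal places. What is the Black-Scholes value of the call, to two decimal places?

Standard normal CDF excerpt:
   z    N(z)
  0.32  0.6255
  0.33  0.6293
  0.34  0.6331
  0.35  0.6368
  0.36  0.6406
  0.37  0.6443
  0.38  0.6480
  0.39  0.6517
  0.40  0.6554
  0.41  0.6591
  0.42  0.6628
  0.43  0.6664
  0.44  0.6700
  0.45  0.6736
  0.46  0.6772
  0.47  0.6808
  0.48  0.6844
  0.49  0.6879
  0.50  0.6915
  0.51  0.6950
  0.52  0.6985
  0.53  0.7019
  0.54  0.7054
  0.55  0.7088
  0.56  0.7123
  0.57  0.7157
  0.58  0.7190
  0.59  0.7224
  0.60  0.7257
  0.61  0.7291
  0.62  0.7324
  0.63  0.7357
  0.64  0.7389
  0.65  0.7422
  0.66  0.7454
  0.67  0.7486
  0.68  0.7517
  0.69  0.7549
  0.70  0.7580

σ√T = 0.22·√2 = 0.3111
d₁ = [ln(205/190) + (0.039 + 0.22²/2)·2] / 0.3111 = [0.0760 + 0.1264] / 0.3111 = 0.6505 ⇒ 0.65
d₂ = d₁ − σ√T = 0.6505 − 0.3111 = 0.3394 ⇒ 0.34
exp(−rT) = exp(−0.039·2) = 0.9250
N(d₁) = N(0.65) = 0.7422;  N(d₂) = N(0.34) = 0.6331
C = 205·0.7422 − 190·0.9250·0.6331 = 152.1510 − 111.2673 = 40.8837

40.88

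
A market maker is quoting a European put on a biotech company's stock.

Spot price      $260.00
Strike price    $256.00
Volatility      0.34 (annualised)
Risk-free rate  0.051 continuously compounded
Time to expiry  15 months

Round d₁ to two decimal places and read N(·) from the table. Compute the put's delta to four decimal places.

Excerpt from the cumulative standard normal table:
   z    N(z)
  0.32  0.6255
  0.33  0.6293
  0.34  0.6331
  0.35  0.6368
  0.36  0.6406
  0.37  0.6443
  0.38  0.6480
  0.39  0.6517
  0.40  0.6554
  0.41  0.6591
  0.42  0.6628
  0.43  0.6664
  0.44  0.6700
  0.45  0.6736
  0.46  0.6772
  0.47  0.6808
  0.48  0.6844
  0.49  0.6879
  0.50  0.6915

T = 1.25;  σ√T = 0.3801
d₁ = [ln(260/256) + (0.051 + 0.34²/2)·1.25] / 0.3801 = [0.0155 + 0.1360] / 0.3801 = 0.3986 which rounds to 0.40
N(d₁) = N(0.40) = 0.6554
Δ_put = N(d₁) − 1 = 0.6554 − 1 = -0.3446

-0.3446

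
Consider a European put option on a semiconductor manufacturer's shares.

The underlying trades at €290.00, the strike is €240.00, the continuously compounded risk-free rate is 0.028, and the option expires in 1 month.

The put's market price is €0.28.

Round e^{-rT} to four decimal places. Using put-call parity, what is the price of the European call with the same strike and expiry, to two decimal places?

exp(−rT) = exp(−0.028·0.08333) = 0.9977
Put-call parity: C − P = S − K·e^(−rT) = 290 − 240·0.9977 = 290 − 239.4480 = 50.5520
C = P + (C − P) = 0.28 + (50.5520) = 50.8320

€50.83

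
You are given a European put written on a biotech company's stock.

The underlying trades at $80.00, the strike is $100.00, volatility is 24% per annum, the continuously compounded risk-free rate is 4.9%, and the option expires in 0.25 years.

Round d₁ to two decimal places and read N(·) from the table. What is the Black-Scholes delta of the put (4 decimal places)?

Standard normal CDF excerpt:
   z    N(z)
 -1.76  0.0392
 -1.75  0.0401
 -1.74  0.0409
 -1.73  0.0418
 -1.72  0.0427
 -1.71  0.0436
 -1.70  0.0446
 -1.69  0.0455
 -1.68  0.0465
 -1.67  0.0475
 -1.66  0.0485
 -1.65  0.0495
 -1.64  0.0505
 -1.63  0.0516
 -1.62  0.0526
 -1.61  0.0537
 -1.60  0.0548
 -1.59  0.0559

-0.9554

σ√T = 0.24·√0.25 = 0.1200
d₁ = [ln(80/100) + (0.049 + 0.24²/2)·0.25] / 0.1200 = [-0.2231 + 0.0195] / 0.1200 = -1.6974 ≈ -1.70
N(d₁) = N(-1.70) = 0.0446
Δ_put = N(d₁) − 1 = 0.0446 − 1 = -0.9554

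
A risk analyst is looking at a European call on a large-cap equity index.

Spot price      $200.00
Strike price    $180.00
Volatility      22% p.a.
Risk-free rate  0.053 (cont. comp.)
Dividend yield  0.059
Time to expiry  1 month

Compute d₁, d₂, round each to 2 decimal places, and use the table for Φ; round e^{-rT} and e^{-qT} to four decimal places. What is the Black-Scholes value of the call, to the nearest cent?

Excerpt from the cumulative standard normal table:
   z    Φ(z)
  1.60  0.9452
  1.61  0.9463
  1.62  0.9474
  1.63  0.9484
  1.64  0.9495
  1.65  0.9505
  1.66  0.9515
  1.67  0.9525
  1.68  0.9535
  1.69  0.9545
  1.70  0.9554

σ√T = 0.22 × 0.2887 = 0.0635
d₁ = [ln(200/180) + (0.053 − 0.059 + ½·0.22²)·0.08333] / (σ√T) = (0.1054 + 0.0015) / 0.0635 = 1.6829 ⇒ 1.68
d₂ = 1.6829 − 0.0635 = 1.6194 ⇒ 1.62
e^(−qT) = e^(−0.059·0.08333) = 0.9951;  e^(−rT) = e^(−0.053·0.08333) = 0.9956
N(d₁) = N(1.68) = 0.9535;  N(d₂) = N(1.62) = 0.9474
C = 200·0.9951·0.9535 − 180·0.9956·0.9474 = 189.7656 − 169.7817 = 19.9839

$19.98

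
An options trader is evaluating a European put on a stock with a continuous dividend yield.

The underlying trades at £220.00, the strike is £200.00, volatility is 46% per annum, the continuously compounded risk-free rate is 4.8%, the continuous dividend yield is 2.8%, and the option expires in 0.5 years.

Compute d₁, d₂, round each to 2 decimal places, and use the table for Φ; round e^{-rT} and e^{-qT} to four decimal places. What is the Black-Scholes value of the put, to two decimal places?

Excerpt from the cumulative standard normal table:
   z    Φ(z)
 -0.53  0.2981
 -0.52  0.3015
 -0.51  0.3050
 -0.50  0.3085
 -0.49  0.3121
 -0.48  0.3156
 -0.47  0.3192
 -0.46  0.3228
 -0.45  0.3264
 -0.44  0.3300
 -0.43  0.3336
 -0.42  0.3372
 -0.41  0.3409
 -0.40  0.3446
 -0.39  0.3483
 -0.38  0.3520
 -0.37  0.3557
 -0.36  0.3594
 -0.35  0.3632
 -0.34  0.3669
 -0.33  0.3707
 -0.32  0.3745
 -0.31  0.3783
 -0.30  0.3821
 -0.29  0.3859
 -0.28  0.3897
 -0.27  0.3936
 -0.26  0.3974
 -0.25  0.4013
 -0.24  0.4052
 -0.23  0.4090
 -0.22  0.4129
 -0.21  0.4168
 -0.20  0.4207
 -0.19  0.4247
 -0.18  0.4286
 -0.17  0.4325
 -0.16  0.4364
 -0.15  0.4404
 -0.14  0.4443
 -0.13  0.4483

T = 0.5;  σ√T = 0.3253
ln(S/K) + (r − q + σ²/2)T = ln(220/200) + (0.048 − 0.028 + 0.46²/2)·0.5 = 0.0953 + 0.0629 = 0.1582
d₁ = 0.1582 / 0.3253 = 0.4864 ≈ 0.49
d₂ = d₁ − σ√T = 0.4864 − 0.3253 = 0.1611 ≈ 0.16
e^(−qT) = e^(−0.028·0.5) = 0.9861;  e^(−rT) = e^(−0.048·0.5) = 0.9763
N(−d₂) = N(-0.16) = 0.4364;  N(−d₁) = N(-0.49) = 0.3121
P = 200·0.9763·0.4364 − 220·0.9861·0.3121 = 85.2115 − 67.7076 = 17.5039

£17.50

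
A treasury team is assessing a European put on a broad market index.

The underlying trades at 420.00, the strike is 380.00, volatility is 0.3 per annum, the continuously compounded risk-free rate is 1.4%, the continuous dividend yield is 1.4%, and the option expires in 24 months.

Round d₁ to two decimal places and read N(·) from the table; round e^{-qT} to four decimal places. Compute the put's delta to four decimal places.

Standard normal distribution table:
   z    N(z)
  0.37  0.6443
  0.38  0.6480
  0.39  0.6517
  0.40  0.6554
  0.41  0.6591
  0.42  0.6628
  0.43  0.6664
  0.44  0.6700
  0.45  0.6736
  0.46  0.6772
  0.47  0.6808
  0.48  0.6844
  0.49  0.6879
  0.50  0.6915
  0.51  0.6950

-0.3174

σ√T = 0.3·√2 = 0.4243
d₁ = [ln(420/380) + (0.014 − 0.014 + 0.3²/2)·2] / 0.4243 = [0.1001 + 0.0900] / 0.4243 = 0.4480 ≈ 0.45
N(d₁) = N(0.45) = 0.6736
Δ_put = e^(−qT)·(N(d₁) − 1) = 0.9724·(0.6736 − 1) = -0.3174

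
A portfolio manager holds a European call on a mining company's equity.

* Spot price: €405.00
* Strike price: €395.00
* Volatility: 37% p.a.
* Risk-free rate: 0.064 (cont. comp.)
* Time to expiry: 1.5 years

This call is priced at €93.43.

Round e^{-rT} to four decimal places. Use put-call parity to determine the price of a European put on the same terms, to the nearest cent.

e^(−rT) = e^(−0.064·1.5) = 0.9085
Put-call parity: C − P = S − K·e^(−rT) = 405 − 395·0.9085 = 405 − 358.8575 = 46.1425
P = C − (C − P) = 93.43 − (46.1425) = 47.2875

€47.29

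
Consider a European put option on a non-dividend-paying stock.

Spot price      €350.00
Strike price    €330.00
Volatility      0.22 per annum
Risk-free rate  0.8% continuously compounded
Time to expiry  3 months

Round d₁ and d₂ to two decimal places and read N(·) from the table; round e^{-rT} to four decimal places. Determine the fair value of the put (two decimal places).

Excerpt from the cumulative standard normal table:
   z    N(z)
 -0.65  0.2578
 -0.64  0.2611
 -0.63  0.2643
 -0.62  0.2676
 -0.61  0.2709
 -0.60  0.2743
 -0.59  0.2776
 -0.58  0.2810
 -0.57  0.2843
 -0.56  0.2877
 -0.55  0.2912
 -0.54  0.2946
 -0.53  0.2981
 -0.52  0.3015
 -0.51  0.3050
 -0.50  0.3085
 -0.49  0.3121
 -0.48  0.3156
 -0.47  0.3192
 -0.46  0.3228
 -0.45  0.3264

T = 0.25;  σ√T = 0.1100
d₁ = [ln(350/330) + (0.008 + ½·0.22²)·0.25] / (σ√T) = (0.0588 + 0.0080) / 0.1100 = 0.6081 which rounds to 0.61
d₂ = 0.6081 − 0.1100 = 0.4981 which rounds to 0.50
exp(−rT) = exp(−0.008·0.25) = 0.9980
N(−d₂) = N(-0.50) = 0.3085;  N(−d₁) = N(-0.61) = 0.2709
P = 330·0.9980·0.3085 − 350·0.2709 = 101.6014 − 94.8150 = 6.7864

€6.79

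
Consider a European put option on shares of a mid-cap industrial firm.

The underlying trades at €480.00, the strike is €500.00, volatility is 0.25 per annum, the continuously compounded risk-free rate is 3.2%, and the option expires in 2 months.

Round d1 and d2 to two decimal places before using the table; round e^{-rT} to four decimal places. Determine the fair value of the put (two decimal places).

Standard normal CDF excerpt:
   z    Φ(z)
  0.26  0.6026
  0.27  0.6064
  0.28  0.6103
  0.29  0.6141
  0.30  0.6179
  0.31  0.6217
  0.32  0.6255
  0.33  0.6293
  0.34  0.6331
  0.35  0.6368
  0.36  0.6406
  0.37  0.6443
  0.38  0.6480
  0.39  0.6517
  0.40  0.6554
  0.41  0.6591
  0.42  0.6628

€29.37

σ√T = 0.25 × 0.4082 = 0.1021
d₁ = [ln(480/500) + (0.032 + 0.25²/2)·0.1667] / 0.1021 = [-0.0408 + 0.0105] / 0.1021 = -0.2967 ⇒ -0.30
d₂ = d₁ − σ√T = -0.2967 − 0.1021 = -0.3987 ⇒ -0.40
exp(−rT) = exp(−0.032·0.1667) = 0.9947
N(−d₂) = N(0.40) = 0.6554;  N(−d₁) = N(0.30) = 0.6179
P = 500·0.9947·0.6554 − 480·0.6179 = 325.9632 − 296.5920 = 29.3712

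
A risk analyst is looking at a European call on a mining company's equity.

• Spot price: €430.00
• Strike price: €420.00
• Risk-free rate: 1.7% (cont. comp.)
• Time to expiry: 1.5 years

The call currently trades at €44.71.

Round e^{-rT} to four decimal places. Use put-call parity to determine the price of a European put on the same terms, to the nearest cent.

€24.13

e^(−rT) = e^(−0.017·1.5) = 0.9748
Put-call parity: C − P = S − K·e^(−rT) = 430 − 420·0.9748 = 430 − 409.4160 = 20.5840
P = C − (C − P) = 44.71 − (20.5840) = 24.1260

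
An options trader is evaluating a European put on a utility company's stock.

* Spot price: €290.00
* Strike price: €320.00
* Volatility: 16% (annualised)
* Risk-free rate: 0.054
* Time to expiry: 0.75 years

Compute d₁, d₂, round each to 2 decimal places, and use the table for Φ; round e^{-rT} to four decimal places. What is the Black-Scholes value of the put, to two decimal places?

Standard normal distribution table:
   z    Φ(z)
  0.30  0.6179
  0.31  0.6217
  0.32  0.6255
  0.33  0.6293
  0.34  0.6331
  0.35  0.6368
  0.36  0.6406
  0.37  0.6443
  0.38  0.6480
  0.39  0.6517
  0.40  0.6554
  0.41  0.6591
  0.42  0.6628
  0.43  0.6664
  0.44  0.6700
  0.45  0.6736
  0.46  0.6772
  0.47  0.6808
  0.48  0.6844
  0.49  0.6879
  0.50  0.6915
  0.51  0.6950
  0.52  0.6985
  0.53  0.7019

σ√T = 0.16·√0.75 = 0.1386
d₁ = [ln(290/320) + (0.054 + 0.16²/2)·0.75] / 0.1386 = [-0.0984 + 0.0501] / 0.1386 = -0.3489 ⇒ -0.35
d₂ = d₁ − σ√T = -0.3489 − 0.1386 = -0.4874 ⇒ -0.49
e^(−rT) = e^(−0.054·0.75) = 0.9603
N(−d₂) = N(0.49) = 0.6879;  N(−d₁) = N(0.35) = 0.6368
P = 320·0.9603·0.6879 − 290·0.6368 = 211.3889 − 184.6720 = 26.7169

€26.72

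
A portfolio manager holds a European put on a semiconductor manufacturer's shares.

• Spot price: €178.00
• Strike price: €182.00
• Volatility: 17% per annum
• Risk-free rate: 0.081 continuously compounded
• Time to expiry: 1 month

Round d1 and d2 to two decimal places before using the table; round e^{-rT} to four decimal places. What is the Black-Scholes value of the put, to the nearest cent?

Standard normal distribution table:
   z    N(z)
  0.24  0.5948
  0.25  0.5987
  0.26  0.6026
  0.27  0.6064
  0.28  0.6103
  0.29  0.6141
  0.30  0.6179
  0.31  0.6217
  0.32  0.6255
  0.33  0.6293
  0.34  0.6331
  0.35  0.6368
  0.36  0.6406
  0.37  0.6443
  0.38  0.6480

€5.14

σ√T = 0.17·√0.08333 = 0.0491
d₁ = [ln(178/182) + (0.081 + 0.17²/2)·0.08333] / 0.0491 = [-0.0222 + 0.0080] / 0.0491 = -0.2908 which rounds to -0.29
d₂ = d₁ − σ√T = -0.2908 − 0.0491 = -0.3398 which rounds to -0.34
exp(−rT) = exp(−0.081·0.08333) = 0.9933
N(−d₂) = N(0.34) = 0.6331;  N(−d₁) = N(0.29) = 0.6141
P = 182·0.9933·0.6331 − 178·0.6141 = 114.4522 − 109.3098 = 5.1424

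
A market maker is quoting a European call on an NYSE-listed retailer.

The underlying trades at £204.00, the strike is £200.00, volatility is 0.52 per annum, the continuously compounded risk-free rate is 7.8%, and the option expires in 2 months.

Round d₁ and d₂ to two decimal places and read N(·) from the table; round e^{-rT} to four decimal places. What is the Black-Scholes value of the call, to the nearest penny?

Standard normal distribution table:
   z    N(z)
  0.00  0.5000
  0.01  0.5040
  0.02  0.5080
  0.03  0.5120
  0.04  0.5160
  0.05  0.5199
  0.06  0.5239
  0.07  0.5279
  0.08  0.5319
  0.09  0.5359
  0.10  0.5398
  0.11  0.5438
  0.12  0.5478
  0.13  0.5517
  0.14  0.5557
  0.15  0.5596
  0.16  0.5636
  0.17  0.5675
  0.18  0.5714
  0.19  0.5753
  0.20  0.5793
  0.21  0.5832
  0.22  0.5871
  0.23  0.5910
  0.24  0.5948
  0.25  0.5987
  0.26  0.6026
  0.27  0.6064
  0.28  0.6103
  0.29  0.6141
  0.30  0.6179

σ√T = 0.52 × 0.4082 = 0.2123
ln(S/K) + (r + σ²/2)T = ln(204/200) + (0.078 + 0.52²/2)·0.1667 = 0.0198 + 0.0355 = 0.0553
d₁ = 0.0553 / 0.2123 = 0.2607 ⇒ 0.26
d₂ = d₁ − σ√T = 0.2607 − 0.2123 = 0.0484 ⇒ 0.05
e^(−rT) = e^(−0.078·0.1667) = 0.9871
C = 204·N(0.26) − 200·0.9871·N(0.05) = 204·0.6026 − 200·0.9871·0.5199 = 122.9304 − 102.6387 = 20.2917

£20.29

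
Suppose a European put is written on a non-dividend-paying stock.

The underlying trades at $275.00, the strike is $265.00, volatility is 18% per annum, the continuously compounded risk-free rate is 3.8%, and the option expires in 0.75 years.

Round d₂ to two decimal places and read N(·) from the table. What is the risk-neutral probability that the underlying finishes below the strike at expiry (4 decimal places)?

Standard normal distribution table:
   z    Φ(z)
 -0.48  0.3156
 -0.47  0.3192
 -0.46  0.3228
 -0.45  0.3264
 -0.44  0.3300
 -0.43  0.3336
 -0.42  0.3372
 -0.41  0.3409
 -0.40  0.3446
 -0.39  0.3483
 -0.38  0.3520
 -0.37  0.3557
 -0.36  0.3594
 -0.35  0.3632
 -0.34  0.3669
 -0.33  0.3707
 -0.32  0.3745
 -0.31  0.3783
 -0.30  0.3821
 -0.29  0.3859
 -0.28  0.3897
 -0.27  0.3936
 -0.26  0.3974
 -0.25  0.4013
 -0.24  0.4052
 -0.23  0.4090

σ√T = 0.18·√0.75 = 0.1559
d₁ = [ln(275/265) + (0.038 + 0.18²/2)·0.75] / 0.1559 = [0.0370 + 0.0406] / 0.1559 = 0.4984 → 0.50
d₂ = d₁ − σ√T = 0.4984 − 0.1559 = 0.3425 → 0.34
Pr(exercise) under Q = N(−d₂) = N(-0.34) = 0.3669

0.3669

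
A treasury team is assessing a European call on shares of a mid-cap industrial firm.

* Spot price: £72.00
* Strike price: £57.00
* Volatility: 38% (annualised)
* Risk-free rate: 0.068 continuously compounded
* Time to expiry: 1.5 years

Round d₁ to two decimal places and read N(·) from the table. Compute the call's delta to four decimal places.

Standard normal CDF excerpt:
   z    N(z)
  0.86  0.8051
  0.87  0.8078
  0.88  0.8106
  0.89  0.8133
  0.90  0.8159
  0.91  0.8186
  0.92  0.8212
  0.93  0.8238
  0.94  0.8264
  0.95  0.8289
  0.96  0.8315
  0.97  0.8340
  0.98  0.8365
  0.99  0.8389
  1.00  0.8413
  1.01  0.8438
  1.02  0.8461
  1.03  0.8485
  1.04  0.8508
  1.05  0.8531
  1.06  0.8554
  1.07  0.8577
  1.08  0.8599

σ√T = 0.38·√1.5 = 0.4654
d₁ = [ln(72/57) + (0.068 + ½·0.38²)·1.5] / (σ√T) = (0.2336 + 0.2103) / 0.4654 = 0.9538 → 0.95
N(d₁) = N(0.95) = 0.8289
Δ_call = N(d₁) = 0.8289

0.8289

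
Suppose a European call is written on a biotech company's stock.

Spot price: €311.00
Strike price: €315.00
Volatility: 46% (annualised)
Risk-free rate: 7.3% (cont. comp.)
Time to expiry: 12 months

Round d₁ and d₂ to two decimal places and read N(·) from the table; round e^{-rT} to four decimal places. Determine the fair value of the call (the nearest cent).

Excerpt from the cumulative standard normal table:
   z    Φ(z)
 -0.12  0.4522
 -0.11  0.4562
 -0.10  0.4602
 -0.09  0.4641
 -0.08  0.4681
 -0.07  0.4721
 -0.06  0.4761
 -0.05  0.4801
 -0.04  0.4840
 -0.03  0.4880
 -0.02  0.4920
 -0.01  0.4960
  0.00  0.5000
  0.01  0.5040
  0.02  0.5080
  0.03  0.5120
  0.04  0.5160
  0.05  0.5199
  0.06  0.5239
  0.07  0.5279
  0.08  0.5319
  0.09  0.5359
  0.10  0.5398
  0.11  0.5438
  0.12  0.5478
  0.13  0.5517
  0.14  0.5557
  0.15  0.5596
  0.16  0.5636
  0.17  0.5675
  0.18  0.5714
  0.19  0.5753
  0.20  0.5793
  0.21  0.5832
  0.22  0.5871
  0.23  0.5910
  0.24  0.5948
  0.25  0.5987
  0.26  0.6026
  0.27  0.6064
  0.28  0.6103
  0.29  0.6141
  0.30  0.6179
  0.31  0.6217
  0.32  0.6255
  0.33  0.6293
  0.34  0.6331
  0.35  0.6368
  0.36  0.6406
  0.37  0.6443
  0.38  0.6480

σ√T = 0.46 × 1.0000 = 0.4600
d₁ = [ln(311/315) + (0.073 + 0.46²/2)·1] / 0.4600 = [-0.0128 + 0.1788] / 0.4600 = 0.3609 → 0.36
d₂ = d₁ − σ√T = 0.3609 − 0.4600 = -0.0991 → -0.10
exp(−rT) = exp(−0.073·1) = 0.9296
C = 311·N(0.36) − 315·0.9296·N(-0.10) = 311·0.6406 − 315·0.9296·0.4602 = 199.2266 − 134.7576 = 64.4690

€64.47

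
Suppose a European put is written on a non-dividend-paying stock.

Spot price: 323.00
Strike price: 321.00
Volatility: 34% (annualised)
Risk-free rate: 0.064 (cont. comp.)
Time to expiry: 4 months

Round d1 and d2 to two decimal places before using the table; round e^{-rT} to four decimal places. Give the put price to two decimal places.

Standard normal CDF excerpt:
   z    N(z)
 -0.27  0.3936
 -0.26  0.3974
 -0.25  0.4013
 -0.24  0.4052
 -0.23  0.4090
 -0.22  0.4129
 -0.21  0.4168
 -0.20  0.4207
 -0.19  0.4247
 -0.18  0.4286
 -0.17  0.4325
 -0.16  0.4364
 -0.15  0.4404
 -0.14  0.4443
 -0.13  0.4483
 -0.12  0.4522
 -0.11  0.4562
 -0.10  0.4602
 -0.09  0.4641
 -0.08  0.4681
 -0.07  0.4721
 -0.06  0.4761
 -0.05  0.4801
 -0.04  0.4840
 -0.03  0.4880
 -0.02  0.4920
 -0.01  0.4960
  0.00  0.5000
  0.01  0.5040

T = 0.3333;  σ√T = 0.1963
d₁ = [ln(323/321) + (0.064 + ½·0.34²)·0.3333] / (σ√T) = (0.0062 + 0.0406) / 0.1963 = 0.2385 ⇒ 0.24
d₂ = 0.2385 − 0.1963 = 0.0422 ⇒ 0.04
e^(−rT) = e^(−0.064·0.3333) = 0.9789
P = 321·0.9789·N(-0.04) − 323·N(-0.24) = 321·0.9789·0.4840 − 323·0.4052 = 152.0858 − 130.8796 = 21.2062

21.21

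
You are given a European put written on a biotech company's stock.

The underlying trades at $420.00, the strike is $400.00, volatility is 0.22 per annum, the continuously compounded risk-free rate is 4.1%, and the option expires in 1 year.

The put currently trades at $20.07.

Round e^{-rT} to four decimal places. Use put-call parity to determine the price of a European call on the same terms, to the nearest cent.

e^(−rT) = e^(−0.041·1) = 0.9598
Put-call parity: C − P = S − K·e^(−rT) = 420 − 400·0.9598 = 420 − 383.9200 = 36.0800
C = P + (C − P) = 20.07 + (36.0800) = 56.1500

$56.15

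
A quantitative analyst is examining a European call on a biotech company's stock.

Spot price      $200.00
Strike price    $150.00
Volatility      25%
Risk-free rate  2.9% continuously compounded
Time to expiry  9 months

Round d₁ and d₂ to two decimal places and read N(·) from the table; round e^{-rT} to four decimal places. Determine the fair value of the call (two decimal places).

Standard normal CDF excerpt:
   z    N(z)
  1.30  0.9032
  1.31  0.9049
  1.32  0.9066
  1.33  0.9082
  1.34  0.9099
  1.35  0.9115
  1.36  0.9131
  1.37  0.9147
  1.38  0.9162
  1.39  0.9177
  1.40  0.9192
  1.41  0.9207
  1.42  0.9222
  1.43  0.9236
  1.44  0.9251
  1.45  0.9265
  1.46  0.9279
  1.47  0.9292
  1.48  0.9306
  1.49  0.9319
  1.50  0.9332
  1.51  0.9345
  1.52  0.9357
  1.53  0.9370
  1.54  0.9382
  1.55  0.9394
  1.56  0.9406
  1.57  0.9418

$54.57

σ√T = 0.25 × 0.8660 = 0.2165
ln(S/K) + (r + σ²/2)T = ln(200/150) + (0.029 + 0.25²/2)·0.75 = 0.2877 + 0.0452 = 0.3329
d₁ = 0.3329 / 0.2165 = 1.5375 → 1.54
d₂ = d₁ − σ√T = 1.5375 − 0.2165 = 1.3210 → 1.32
exp(−rT) = exp(−0.029·0.75) = 0.9785
N(d₁) = N(1.54) = 0.9382;  N(d₂) = N(1.32) = 0.9066
C = 200·0.9382 − 150·0.9785·0.9066 = 187.6400 − 133.0662 = 54.5738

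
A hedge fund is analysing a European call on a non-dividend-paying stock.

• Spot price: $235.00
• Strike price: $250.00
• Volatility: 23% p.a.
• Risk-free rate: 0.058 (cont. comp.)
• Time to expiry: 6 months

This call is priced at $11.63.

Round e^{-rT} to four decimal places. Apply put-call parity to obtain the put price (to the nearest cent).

exp(−rT) = exp(−0.058·0.5) = 0.9714
Put-call parity: C − P = S − K·e^(−rT) = 235 − 250·0.9714 = 235 − 242.8500 = -7.8500
P = C − (C − P) = 11.63 − (-7.8500) = 19.4800

$19.48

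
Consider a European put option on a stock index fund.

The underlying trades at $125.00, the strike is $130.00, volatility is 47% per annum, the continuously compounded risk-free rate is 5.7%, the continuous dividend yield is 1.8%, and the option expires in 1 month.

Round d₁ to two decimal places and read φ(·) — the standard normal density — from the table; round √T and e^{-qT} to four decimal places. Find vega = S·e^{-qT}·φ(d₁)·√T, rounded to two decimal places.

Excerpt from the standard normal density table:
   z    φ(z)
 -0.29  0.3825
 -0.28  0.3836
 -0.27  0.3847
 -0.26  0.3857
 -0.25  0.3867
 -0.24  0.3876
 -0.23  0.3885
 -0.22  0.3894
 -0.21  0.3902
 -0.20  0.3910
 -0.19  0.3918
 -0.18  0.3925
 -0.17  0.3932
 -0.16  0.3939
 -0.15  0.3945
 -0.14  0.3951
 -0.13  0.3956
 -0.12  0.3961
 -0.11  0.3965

σ√T = 0.47·√0.08333 = 0.1357
d₁ = [ln(125/130) + (0.057 − 0.018 + ½·0.47²)·0.08333] / (σ√T) = (-0.0392 + 0.0125) / 0.1357 = -0.1973 ⇒ -0.20
√T = √0.08333 = 0.2887
φ(d₁) = φ(-0.20) = 0.3910
e^(−qT) = e^(−0.018·0.08333) = 0.9985
vega = S·e^(−qT)·φ(d₁)·√T = 125·0.9985·0.3910·0.2887 = 14.0890

14.09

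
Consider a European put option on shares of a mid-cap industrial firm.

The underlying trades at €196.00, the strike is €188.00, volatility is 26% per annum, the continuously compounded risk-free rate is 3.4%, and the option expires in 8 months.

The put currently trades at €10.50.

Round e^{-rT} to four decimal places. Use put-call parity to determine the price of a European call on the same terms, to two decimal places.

e^(−rT) = e^(−0.034·0.6667) = 0.9776
Put-call parity: C − P = S − K·e^(−rT) = 196 − 188·0.9776 = 196 − 183.7888 = 12.2112
C = P + (C − P) = 10.50 + (12.2112) = 22.7112

€22.71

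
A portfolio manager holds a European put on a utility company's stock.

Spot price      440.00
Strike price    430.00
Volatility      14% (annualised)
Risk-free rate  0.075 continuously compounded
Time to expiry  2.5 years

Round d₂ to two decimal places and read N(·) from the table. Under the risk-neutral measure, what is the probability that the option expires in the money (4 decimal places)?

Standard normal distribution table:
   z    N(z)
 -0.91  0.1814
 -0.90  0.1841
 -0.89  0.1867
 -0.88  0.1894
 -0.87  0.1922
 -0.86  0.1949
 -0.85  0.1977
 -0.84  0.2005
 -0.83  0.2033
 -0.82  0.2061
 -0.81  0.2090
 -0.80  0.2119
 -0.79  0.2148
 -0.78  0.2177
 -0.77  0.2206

σ√T = 0.14 × 1.5811 = 0.2214
ln(S/K) + (r + σ²/2)T = ln(440/430) + (0.075 + 0.14²/2)·2.5 = 0.0230 + 0.2120 = 0.2350
d₁ = 0.2350 / 0.2214 = 1.0616 → 1.06
d₂ = d₁ − σ√T = 1.0616 − 0.2214 = 0.8402 → 0.84
Risk-neutral Pr[S_T < K] = N(−d₂) = N(-0.84) = 0.2005

0.2005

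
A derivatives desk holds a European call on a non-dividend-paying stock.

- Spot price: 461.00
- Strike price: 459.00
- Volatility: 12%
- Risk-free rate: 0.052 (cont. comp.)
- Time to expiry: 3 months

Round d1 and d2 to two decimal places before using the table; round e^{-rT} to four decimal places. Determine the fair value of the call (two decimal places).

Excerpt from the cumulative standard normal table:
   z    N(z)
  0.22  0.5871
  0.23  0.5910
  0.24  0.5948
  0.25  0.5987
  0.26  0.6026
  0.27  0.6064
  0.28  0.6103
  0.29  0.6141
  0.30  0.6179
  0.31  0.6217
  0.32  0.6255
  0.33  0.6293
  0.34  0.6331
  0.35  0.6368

15.33

σ√T = 0.12 × 0.5000 = 0.0600
d₁ = [ln(461/459) + (0.052 + ½·0.12²)·0.25] / (σ√T) = (0.0043 + 0.0148) / 0.0600 = 0.3191 ⇒ 0.32
d₂ = 0.3191 − 0.0600 = 0.2591 ⇒ 0.26
e^(−rT) = e^(−0.052·0.25) = 0.9871
N(d₁) = N(0.32) = 0.6255;  N(d₂) = N(0.26) = 0.6026
C = 461·0.6255 − 459·0.9871·0.6026 = 288.3555 − 273.0253 = 15.3302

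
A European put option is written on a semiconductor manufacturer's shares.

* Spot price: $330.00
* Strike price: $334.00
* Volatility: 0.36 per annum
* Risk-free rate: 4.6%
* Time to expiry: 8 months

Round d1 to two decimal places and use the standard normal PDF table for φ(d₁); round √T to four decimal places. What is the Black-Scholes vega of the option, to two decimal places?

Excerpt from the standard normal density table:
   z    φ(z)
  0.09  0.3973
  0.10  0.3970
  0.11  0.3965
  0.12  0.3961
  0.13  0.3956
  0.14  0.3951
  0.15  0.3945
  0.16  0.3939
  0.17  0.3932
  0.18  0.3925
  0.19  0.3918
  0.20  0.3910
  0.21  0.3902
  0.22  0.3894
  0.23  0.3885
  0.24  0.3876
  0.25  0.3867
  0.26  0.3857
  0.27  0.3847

σ√T = 0.36 × 0.8165 = 0.2939
d₁ = [ln(330/334) + (0.046 + ½·0.36²)·0.6667] / (σ√T) = (-0.0120 + 0.0739) / 0.2939 = 0.2103 which rounds to 0.21
√T = √0.6667 = 0.8165
φ(d₁) = φ(0.21) = 0.3902
vega = S·φ(d₁)·√T = 330·0.3902·0.8165 = 105.1374

105.14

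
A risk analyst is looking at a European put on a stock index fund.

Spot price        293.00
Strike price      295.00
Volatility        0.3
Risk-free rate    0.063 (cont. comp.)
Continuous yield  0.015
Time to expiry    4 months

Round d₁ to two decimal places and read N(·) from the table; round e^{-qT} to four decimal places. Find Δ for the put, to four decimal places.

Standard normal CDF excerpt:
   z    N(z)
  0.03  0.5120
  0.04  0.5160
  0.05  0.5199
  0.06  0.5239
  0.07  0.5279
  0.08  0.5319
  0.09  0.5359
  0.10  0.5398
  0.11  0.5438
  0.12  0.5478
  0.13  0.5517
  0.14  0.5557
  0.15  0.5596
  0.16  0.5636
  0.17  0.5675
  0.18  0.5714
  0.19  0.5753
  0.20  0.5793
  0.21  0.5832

-0.4421

σ√T = 0.3·√0.3333 = 0.1732
d₁ = [ln(293/295) + (0.063 − 0.015 + ½·0.3²)·0.3333] / (σ√T) = (-0.0068 + 0.0310) / 0.1732 = 0.1397 → 0.14
N(d₁) = N(0.14) = 0.5557
Δ_put = exp(−qT)·(N(d₁) − 1) = 0.9950·(0.5557 − 1) = -0.4421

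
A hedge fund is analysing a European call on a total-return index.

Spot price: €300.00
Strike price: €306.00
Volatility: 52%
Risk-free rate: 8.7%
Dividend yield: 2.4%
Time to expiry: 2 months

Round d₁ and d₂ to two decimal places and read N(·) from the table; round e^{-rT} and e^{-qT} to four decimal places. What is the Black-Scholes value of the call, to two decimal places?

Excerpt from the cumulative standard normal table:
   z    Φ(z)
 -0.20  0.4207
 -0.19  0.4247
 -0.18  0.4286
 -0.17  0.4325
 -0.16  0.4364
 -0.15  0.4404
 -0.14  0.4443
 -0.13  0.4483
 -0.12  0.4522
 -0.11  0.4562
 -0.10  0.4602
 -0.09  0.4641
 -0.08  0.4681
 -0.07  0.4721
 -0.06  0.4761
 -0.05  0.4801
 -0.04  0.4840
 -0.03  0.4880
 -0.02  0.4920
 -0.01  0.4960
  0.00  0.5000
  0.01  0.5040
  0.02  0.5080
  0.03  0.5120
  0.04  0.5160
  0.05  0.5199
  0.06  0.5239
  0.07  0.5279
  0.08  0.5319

T = 0.1667;  σ√T = 0.2123
d₁ = [ln(300/306) + (0.087 − 0.024 + 0.52²/2)·0.1667] / 0.2123 = [-0.0198 + 0.0330] / 0.2123 = 0.0623 ≈ 0.06
d₂ = d₁ − σ√T = 0.0623 − 0.2123 = -0.1500 ≈ -0.15
e^(−qT) = e^(−0.024·0.1667) = 0.9960;  e^(−rT) = e^(−0.087·0.1667) = 0.9856
C = 300·0.9960·N(0.06) − 306·0.9856·N(-0.15) = 300·0.9960·0.5239 − 306·0.9856·0.4404 = 156.5413 − 132.8218 = 23.7195

€23.72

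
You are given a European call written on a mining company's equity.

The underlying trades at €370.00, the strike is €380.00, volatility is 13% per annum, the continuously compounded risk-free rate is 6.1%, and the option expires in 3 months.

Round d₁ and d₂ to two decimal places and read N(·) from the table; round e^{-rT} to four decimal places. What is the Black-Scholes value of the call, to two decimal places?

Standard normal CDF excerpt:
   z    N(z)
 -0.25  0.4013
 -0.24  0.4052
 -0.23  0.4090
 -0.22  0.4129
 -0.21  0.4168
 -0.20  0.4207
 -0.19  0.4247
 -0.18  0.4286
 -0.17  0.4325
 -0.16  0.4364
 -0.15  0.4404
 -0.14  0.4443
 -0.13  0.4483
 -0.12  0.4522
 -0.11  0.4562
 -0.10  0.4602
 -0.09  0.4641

€8.40

σ√T = 0.13 × 0.5000 = 0.0650
d₁ = [ln(370/380) + (0.061 + 0.13²/2)·0.25] / 0.0650 = [-0.0267 + 0.0174] / 0.0650 = -0.1432 ⇒ -0.14
d₂ = d₁ − σ√T = -0.1432 − 0.0650 = -0.2082 ⇒ -0.21
e^(−rT) = e^(−0.061·0.25) = 0.9849
N(d₁) = N(-0.14) = 0.4443;  N(d₂) = N(-0.21) = 0.4168
C = 370·0.4443 − 380·0.9849·0.4168 = 164.3910 − 155.9924 = 8.3986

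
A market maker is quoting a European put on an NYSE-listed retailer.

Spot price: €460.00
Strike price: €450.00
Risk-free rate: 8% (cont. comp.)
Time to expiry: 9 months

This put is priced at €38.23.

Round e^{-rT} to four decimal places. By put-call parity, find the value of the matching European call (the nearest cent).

e^(−rT) = e^(−0.08·0.75) = 0.9418
Put-call parity: C − P = S − K·e^(−rT) = 460 − 450·0.9418 = 460 − 423.8100 = 36.1900
C = P + (C − P) = 38.23 + (36.1900) = 74.4200

€74.42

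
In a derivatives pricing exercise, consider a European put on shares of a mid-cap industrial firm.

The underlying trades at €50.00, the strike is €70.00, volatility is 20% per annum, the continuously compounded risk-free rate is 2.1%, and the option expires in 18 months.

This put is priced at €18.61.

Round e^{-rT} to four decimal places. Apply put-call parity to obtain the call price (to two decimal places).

€0.78

e^(−rT) = e^(−0.021·1.5) = 0.9690
Put-call parity: C − P = S − K·e^(−rT) = 50 − 70·0.9690 = 50 − 67.8300 = -17.8300
C = P + (C − P) = 18.61 + (-17.8300) = 0.7800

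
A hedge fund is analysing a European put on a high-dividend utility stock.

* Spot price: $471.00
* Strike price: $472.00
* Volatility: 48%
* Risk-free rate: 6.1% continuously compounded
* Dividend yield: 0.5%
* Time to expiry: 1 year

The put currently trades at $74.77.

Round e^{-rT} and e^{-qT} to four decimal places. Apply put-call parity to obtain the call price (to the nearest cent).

$99.36

e^(−qT) = e^(−0.005·1) = 0.9950;  e^(−rT) = e^(−0.061·1) = 0.9408
Put-call parity: C − P = S·e^(−qT) − K·e^(−rT) = 471·0.9950 − 472·0.9408 = 468.6450 − 444.0576 = 24.5874
C = P + (C − P) = 74.77 + (24.5874) = 99.3574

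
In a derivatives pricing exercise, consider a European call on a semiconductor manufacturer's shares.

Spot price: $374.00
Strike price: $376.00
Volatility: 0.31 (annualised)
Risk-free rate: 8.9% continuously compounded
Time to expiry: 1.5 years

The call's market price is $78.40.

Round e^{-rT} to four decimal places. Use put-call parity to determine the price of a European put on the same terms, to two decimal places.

e^(−rT) = e^(−0.089·1.5) = 0.8750
Put-call parity: C − P = S − K·e^(−rT) = 374 − 376·0.8750 = 374 − 329.0000 = 45.0000
P = C − (C − P) = 78.40 − (45.0000) = 33.4000

$33.40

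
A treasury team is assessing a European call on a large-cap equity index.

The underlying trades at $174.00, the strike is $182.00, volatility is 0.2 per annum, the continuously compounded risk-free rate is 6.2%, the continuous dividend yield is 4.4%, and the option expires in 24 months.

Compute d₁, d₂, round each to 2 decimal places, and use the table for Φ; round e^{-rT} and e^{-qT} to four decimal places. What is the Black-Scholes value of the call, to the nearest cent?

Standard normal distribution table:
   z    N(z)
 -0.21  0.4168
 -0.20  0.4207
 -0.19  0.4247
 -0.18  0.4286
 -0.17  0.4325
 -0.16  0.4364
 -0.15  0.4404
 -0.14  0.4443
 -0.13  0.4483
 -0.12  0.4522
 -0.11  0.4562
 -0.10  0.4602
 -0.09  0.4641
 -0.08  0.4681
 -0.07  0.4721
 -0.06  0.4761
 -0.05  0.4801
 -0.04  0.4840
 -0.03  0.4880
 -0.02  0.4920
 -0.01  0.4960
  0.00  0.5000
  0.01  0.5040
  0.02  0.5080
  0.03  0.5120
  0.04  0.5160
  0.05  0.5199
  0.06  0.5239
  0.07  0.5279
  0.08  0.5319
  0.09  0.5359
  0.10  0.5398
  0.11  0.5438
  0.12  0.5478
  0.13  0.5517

σ√T = 0.2 × 1.4142 = 0.2828
d₁ = [ln(174/182) + (0.062 − 0.044 + 0.2²/2)·2] / 0.2828 = [-0.0450 + 0.0760] / 0.2828 = 0.1098 ≈ 0.11
d₂ = d₁ − σ√T = 0.1098 − 0.2828 = -0.1731 ≈ -0.17
exp(−qT) = exp(−0.044·2) = 0.9158;  exp(−rT) = exp(−0.062·2) = 0.8834
C = 174·0.9158·N(0.11) − 182·0.8834·N(-0.17) = 174·0.9158·0.5438 − 182·0.8834·0.4325 = 86.6541 − 69.5368 = 17.1173

$17.12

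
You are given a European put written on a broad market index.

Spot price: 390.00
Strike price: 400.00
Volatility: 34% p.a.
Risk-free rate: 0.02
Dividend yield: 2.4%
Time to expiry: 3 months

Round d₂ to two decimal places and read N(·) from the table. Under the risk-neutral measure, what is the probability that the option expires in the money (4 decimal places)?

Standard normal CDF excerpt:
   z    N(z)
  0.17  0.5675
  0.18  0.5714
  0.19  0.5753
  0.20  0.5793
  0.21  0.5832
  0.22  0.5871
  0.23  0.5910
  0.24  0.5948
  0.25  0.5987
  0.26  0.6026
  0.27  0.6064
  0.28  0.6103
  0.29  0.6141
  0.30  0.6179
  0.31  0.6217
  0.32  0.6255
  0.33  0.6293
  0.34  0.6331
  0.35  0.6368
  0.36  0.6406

T = 0.25;  σ√T = 0.1700
d₁ = [ln(390/400) + (0.02 − 0.024 + ½·0.34²)·0.25] / (σ√T) = (-0.0253 + 0.0135) / 0.1700 = -0.0698 → -0.07
d₂ = -0.0698 − 0.1700 = -0.2398 → -0.24
Risk-neutral Pr[S_T < K] = N(−d₂) = N(0.24) = 0.5948

0.5948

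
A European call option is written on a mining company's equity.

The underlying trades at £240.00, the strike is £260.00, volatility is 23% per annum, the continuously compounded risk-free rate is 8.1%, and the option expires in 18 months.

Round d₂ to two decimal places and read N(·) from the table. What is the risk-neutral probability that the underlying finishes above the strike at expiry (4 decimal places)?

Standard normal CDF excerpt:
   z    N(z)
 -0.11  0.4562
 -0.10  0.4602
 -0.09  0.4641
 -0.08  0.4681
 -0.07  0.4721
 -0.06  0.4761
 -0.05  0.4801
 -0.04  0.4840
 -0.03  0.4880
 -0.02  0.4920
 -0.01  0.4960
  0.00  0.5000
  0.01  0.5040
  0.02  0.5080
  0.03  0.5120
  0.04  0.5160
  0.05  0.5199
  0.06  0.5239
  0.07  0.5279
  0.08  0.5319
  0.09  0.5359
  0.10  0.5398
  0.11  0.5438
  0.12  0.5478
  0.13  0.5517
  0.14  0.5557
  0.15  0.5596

T = 1.5;  σ√T = 0.2817
d₁ = [ln(240/260) + (0.081 + ½·0.23²)·1.5] / (σ√T) = (-0.0800 + 0.1612) / 0.2817 = 0.2880 ≈ 0.29
d₂ = 0.2880 − 0.2817 = 0.0063 ≈ 0.01
Pr(exercise) under Q = N(d₂) = 0.5040

0.5040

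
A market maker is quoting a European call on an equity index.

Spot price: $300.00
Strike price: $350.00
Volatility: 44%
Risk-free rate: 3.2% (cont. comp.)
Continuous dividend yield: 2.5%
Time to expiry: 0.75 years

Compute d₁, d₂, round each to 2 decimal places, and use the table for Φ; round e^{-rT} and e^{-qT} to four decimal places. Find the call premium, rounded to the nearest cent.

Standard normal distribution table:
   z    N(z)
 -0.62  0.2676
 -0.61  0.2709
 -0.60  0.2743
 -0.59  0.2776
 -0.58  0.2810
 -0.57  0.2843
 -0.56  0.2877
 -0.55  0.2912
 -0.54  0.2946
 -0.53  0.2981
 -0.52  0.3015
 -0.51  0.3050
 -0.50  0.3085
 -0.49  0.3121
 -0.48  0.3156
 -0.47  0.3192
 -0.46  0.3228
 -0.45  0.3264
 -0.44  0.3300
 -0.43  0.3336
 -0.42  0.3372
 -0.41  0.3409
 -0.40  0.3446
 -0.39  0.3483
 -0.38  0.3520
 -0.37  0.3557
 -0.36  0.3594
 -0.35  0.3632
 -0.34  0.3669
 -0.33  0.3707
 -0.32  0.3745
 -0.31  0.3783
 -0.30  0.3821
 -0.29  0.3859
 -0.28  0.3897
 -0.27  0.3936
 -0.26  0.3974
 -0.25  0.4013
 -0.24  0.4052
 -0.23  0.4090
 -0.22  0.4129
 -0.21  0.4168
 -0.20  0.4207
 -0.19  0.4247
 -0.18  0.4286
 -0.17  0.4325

$27.84

σ√T = 0.44·√0.75 = 0.3811
d₁ = [ln(300/350) + (0.032 − 0.025 + ½·0.44²)·0.75] / (σ√T) = (-0.1542 + 0.0779) / 0.3811 = -0.2002 → -0.20
d₂ = -0.2002 − 0.3811 = -0.5813 → -0.58
exp(−qT) = exp(−0.025·0.75) = 0.9814;  exp(−rT) = exp(−0.032·0.75) = 0.9763
C = 300·0.9814·N(-0.20) − 350·0.9763·N(-0.58) = 300·0.9814·0.4207 − 350·0.9763·0.2810 = 123.8625 − 96.0191 = 27.8434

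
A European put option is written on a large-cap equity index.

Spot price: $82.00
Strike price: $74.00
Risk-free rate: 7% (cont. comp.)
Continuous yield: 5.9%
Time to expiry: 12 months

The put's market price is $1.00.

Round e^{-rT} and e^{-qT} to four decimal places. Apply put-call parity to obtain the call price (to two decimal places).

$9.30

exp(−qT) = exp(−0.059·1) = 0.9427;  exp(−rT) = exp(−0.07·1) = 0.9324
Put-call parity: C − P = S·e^(−qT) − K·e^(−rT) = 82·0.9427 − 74·0.9324 = 77.3014 − 68.9976 = 8.3038
C = P + (C − P) = 1.00 + (8.3038) = 9.3038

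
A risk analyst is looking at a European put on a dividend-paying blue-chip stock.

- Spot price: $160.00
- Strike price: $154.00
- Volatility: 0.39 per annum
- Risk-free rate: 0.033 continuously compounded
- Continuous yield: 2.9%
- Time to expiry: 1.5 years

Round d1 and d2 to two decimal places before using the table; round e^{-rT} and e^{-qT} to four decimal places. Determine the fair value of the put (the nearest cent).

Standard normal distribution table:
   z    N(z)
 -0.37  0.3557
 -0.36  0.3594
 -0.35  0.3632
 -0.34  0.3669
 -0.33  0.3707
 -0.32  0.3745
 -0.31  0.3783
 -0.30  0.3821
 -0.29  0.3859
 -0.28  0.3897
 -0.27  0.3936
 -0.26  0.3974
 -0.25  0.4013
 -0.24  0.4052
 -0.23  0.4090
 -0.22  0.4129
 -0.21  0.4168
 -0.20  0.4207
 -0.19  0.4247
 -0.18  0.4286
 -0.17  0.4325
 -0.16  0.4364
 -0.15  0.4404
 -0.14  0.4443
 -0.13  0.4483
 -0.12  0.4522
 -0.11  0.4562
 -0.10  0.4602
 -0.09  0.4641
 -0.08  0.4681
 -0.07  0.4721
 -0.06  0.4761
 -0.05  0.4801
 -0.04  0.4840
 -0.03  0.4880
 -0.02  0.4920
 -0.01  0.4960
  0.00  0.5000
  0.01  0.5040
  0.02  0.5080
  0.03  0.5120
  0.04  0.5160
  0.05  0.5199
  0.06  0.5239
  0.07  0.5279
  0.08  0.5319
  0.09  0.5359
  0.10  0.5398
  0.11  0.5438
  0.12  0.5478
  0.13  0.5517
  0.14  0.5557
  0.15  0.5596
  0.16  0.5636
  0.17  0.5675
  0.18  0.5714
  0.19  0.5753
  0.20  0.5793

$25.23

σ√T = 0.39·√1.5 = 0.4777
d₁ = [ln(160/154) + (0.033 − 0.029 + 0.39²/2)·1.5] / 0.4777 = [0.0382 + 0.1201] / 0.4777 = 0.3314 ≈ 0.33
d₂ = d₁ − σ√T = 0.3314 − 0.4777 = -0.1462 ≈ -0.15
exp(−qT) = exp(−0.029·1.5) = 0.9574;  exp(−rT) = exp(−0.033·1.5) = 0.9517
P = 154·0.9517·N(0.15) − 160·0.9574·N(-0.33) = 154·0.9517·0.5596 − 160·0.9574·0.3707 = 82.0160 − 56.7853 = 25.2307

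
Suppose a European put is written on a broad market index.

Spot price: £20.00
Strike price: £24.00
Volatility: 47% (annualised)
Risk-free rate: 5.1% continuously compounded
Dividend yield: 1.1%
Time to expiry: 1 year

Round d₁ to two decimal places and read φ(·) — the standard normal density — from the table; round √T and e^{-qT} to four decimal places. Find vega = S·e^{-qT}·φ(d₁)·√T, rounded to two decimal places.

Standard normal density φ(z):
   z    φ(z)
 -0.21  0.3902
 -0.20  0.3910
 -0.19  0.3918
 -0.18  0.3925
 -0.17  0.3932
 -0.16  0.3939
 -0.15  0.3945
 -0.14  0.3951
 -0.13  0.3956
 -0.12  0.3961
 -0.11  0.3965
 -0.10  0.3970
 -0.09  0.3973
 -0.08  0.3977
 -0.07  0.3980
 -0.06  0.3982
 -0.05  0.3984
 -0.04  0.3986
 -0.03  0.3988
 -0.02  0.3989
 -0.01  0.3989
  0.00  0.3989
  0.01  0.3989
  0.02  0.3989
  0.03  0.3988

σ√T = 0.47·√1 = 0.4700
d₁ = [ln(20/24) + (0.051 − 0.011 + ½·0.47²)·1] / (σ√T) = (-0.1823 + 0.1504) / 0.4700 = -0.0678 which rounds to -0.07
√T = √1 = 1.0000
φ(d₁) = φ(-0.07) = 0.3980
exp(−qT) = exp(−0.011·1) = 0.9891
vega = S·exp(−qT)·φ(d₁)·√T = 20·0.9891·0.3980·1.0000 = 7.8732

7.87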